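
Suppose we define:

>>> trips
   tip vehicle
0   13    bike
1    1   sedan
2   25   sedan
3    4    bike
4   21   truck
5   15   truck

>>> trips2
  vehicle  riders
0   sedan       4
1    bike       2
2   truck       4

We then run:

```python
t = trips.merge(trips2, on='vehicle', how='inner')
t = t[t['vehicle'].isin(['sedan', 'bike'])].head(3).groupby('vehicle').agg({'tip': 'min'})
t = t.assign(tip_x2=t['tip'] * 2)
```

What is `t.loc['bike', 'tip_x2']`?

26

merge on 'vehicle' (how='inner') → 6 rows:
   tip vehicle  riders
0   13    bike       2
1    1   sedan       4
2   25   sedan       4
3    4    bike       2
4   21   truck       4
5   15   truck       4
filter rows where vehicle in ['sedan', 'bike']:
   tip vehicle  riders
0   13    bike       2
1    1   sedan       4
2   25   sedan       4
3    4    bike       2
take first 3 rows:
   tip vehicle  riders
0   13    bike       2
1    1   sedan       4
2   25   sedan       4
group by vehicle, min of tip:
         tip
vehicle     
bike      13
sedan      1
add column tip_x2 = t['tip'] * 2:
         tip  tip_x2
vehicle             
bike      13      26
sedan      1       2
So loc['bike', 'tip_x2'] = 26.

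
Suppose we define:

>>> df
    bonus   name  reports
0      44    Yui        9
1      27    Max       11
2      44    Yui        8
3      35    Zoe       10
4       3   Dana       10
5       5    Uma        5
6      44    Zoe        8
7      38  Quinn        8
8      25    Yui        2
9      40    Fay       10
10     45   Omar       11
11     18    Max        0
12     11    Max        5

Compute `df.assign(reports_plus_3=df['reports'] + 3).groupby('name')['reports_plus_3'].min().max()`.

14

add column reports_plus_3 = df['reports'] + 3:
    bonus   name  reports  reports_plus_3
0      44    Yui        9              12
1      27    Max       11              14
2      44    Yui        8              11
3      35    Zoe       10              13
4       3   Dana       10              13
5       5    Uma        5               8
6      44    Zoe        8              11
7      38  Quinn        8              11
8      25    Yui        2               5
9      40    Fay       10              13
10     45   Omar       11              14
11     18    Max        0               3
12     11    Max        5               8
group by name, min of reports_plus_3:
name
Dana     13
Fay      13
Max       3
Omar     14
Quinn    11
Uma       8
Yui       5
Zoe      11
Name: reports_plus_3, dtype: int64
Reading off the max of the resulting series, we get 14.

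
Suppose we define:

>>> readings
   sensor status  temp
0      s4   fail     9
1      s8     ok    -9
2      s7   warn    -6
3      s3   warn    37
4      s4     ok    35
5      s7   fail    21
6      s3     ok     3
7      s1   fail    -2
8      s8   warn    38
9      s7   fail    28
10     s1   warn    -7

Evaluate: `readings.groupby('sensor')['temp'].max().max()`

38

group by sensor, max of temp:
sensor
s1    -2
s3    37
s4    35
s7    28
s8    38
Name: temp, dtype: int64
So max() = 38.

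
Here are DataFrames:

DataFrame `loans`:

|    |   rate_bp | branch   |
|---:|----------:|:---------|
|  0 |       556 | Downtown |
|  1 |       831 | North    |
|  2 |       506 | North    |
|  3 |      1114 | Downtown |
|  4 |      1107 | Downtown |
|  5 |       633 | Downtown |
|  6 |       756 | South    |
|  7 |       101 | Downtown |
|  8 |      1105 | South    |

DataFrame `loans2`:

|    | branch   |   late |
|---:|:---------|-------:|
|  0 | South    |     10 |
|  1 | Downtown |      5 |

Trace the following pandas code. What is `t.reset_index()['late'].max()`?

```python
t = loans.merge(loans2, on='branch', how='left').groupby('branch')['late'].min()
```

10.0

merge on 'branch' (how='left') → 9 rows:
   rate_bp    branch  late
0      556  Downtown   5.0
1      831     North   NaN
2      506     North   NaN
3     1114  Downtown   5.0
4     1107  Downtown   5.0
5      633  Downtown   5.0
6      756     South  10.0
7      101  Downtown   5.0
8     1105     South  10.0
group by branch, min of late:
branch
Downtown     5.0
North        NaN
South       10.0
Name: late, dtype: float64
reset_index():
     branch  late
0  Downtown   5.0
1     North   NaN
2     South  10.0
So max() = 10.0.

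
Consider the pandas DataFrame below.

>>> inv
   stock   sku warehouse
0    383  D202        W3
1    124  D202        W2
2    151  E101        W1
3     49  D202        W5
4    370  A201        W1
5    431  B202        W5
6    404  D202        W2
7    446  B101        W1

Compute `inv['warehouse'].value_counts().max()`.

3

value_counts of warehouse:
warehouse
W1    3
W2    2
W5    2
W3    1
Name: count, dtype: int64
Taking the max of the resulting series gives 3.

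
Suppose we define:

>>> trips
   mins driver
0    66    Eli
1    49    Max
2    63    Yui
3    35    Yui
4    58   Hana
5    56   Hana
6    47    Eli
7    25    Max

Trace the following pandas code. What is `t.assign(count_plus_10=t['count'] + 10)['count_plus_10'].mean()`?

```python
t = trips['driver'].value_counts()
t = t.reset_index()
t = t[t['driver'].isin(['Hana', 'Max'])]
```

12.0

value_counts of driver:
driver
Eli     2
Max     2
Yui     2
Hana    2
Name: count, dtype: int64
reset_index():
  driver  count
0    Eli      2
1    Max      2
2    Yui      2
3   Hana      2
filter rows where driver in ['Hana', 'Max']:
  driver  count
1    Max      2
3   Hana      2
add column count_plus_10 = t['count'] + 10:
  driver  count  count_plus_10
1    Max      2             12
3   Hana      2             12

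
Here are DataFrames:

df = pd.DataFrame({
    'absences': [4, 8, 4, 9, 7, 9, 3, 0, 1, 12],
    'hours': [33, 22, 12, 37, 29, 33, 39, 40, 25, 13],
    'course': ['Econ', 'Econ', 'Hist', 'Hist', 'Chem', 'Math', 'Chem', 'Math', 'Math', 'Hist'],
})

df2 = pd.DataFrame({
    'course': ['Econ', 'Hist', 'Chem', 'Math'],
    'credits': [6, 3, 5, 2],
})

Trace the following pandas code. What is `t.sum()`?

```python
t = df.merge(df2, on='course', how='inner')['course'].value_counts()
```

merge on 'course' (how='inner') → 10 rows:
   absences  hours course  credits
0         4     33   Econ        6
1         8     22   Econ        6
2         4     12   Hist        3
3         9     37   Hist        3
4         7     29   Chem        5
5         9     33   Math        2
6         3     39   Chem        5
7         0     40   Math        2
8         1     25   Math        2
9        12     13   Hist        3
value_counts of course:
course
Hist    3
Math    3
Econ    2
Chem    2
Name: count, dtype: int64
sum of the resulting series → 10

10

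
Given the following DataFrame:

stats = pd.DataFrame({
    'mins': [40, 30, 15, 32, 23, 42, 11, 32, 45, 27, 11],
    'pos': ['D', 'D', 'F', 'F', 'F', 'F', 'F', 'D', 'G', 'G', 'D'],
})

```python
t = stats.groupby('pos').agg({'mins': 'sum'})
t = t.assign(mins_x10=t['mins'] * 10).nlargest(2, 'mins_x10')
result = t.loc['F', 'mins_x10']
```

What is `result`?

1230

group by pos, sum of mins:
     mins
pos      
D     113
F     123
G      72
add column mins_x10 = t['mins'] * 10:
     mins  mins_x10
pos                
D     113      1130
F     123      1230
G      72       720
take 2 rows with largest mins_x10:
     mins  mins_x10
pos                
F     123      1230
D     113      1130
Reading off the value at row 'F', column 'mins_x10', we get 1230.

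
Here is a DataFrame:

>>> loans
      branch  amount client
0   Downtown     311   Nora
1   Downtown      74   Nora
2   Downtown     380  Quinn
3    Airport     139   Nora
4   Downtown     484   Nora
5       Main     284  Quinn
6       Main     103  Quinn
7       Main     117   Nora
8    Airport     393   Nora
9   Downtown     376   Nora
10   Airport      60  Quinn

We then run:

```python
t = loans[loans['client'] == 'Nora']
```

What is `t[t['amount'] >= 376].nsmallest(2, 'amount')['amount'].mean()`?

384.5

filter rows where client == 'Nora':
     branch  amount client
0  Downtown     311   Nora
1  Downtown      74   Nora
3   Airport     139   Nora
4  Downtown     484   Nora
7      Main     117   Nora
8   Airport     393   Nora
9  Downtown     376   Nora
filter rows where amount >= 376:
     branch  amount client
4  Downtown     484   Nora
8   Airport     393   Nora
9  Downtown     376   Nora
take 2 rows with smallest amount:
     branch  amount client
9  Downtown     376   Nora
8   Airport     393   Nora
Reading off the mean of column 'amount', we get 384.5.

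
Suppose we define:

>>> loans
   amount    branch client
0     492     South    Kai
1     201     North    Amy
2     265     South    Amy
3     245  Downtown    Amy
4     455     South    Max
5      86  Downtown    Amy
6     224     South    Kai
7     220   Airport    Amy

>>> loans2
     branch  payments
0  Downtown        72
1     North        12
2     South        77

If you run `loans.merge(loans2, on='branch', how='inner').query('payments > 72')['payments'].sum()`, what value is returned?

308

merge on 'branch' (how='inner') → 7 rows:
   amount    branch client  payments
0     492     South    Kai        77
1     201     North    Amy        12
2     265     South    Amy        77
3     245  Downtown    Amy        72
4     455     South    Max        77
5      86  Downtown    Amy        72
6     224     South    Kai        77
filter rows where payments > 72:
   amount branch client  payments
0     492  South    Kai        77
2     265  South    Amy        77
4     455  South    Max        77
6     224  South    Kai        77
Finally, sum of column 'payments' = 308.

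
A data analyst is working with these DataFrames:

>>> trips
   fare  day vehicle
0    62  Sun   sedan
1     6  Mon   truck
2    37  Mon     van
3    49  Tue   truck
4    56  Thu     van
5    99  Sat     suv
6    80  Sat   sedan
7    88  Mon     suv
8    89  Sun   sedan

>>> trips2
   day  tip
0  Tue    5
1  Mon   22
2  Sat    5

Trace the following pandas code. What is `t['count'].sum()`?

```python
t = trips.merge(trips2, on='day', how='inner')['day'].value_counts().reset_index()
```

6

merge on 'day' (how='inner') → 6 rows:
   fare  day vehicle  tip
0     6  Mon   truck   22
1    37  Mon     van   22
2    49  Tue   truck    5
3    99  Sat     suv    5
4    80  Sat   sedan    5
5    88  Mon     suv   22
value_counts of day:
day
Mon    3
Sat    2
Tue    1
Name: count, dtype: int64
reset_index():
   day  count
0  Mon      3
1  Sat      2
2  Tue      1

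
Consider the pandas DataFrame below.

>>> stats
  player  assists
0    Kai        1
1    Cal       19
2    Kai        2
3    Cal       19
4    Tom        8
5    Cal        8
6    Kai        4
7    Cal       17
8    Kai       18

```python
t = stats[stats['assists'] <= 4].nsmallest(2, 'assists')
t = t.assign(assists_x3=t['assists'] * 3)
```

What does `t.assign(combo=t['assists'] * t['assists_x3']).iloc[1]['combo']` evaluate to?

12

filter rows where assists <= 4:
  player  assists
0    Kai        1
2    Kai        2
6    Kai        4
take 2 rows with smallest assists:
  player  assists
0    Kai        1
2    Kai        2
add column assists_x3 = t['assists'] * 3:
  player  assists  assists_x3
0    Kai        1           3
2    Kai        2           6
add column combo = t['assists'] * t['assists_x3']:
  player  assists  assists_x3  combo
0    Kai        1           3      3
2    Kai        2           6     12
Taking the value at position 1, column 'combo' gives 12.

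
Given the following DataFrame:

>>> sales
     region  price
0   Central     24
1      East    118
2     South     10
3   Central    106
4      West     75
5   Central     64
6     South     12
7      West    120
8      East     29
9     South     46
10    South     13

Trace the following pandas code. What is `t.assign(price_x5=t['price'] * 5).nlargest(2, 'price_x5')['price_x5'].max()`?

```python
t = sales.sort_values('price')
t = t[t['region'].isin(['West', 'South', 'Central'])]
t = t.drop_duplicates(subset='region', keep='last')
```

sort by price:
     region  price
2     South     10
6     South     12
10    South     13
0   Central     24
8      East     29
9     South     46
5   Central     64
4      West     75
3   Central    106
1      East    118
7      West    120
filter rows where region in ['West', 'South', 'Central']:
     region  price
2     South     10
6     South     12
10    South     13
0   Central     24
9     South     46
5   Central     64
4      West     75
3   Central    106
7      West    120
drop duplicate region (keep=last):
    region  price
9    South     46
3  Central    106
7     West    120
add column price_x5 = t['price'] * 5:
    region  price  price_x5
9    South     46       230
3  Central    106       530
7     West    120       600
take 2 rows with largest price_x5:
    region  price  price_x5
7     West    120       600
3  Central    106       530
Finally, max of column 'price_x5' = 600.

600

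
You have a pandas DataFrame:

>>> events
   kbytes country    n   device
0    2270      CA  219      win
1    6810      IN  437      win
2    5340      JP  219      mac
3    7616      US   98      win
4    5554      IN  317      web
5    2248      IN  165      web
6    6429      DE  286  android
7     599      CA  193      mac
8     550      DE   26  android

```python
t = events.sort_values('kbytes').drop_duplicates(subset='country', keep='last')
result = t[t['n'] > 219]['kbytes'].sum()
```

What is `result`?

sort by kbytes:
   kbytes country    n   device
8     550      DE   26  android
7     599      CA  193      mac
5    2248      IN  165      web
0    2270      CA  219      win
2    5340      JP  219      mac
4    5554      IN  317      web
6    6429      DE  286  android
1    6810      IN  437      win
3    7616      US   98      win
drop duplicate country (keep=last):
   kbytes country    n   device
0    2270      CA  219      win
2    5340      JP  219      mac
6    6429      DE  286  android
1    6810      IN  437      win
3    7616      US   98      win
filter rows where n > 219:
   kbytes country    n   device
6    6429      DE  286  android
1    6810      IN  437      win

13239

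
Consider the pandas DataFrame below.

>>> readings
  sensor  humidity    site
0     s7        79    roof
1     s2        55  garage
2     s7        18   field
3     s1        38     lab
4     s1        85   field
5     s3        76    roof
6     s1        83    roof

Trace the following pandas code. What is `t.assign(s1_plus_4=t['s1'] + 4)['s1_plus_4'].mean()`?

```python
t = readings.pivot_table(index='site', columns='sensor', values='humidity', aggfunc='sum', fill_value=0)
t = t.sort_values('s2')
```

55.5

pivot: rows=site, cols=sensor, sum(humidity):
sensor  s1  s2  s3  s7
site                  
field   85   0   0  18
garage   0  55   0   0
lab     38   0   0   0
roof    83   0  76  79
sort by s2:
sensor  s1  s2  s3  s7
site                  
field   85   0   0  18
lab     38   0   0   0
roof    83   0  76  79
garage   0  55   0   0
add column s1_plus_4 = t['s1'] + 4:
sensor  s1  s2  s3  s7  s1_plus_4
site                             
field   85   0   0  18         89
lab     38   0   0   0         42
roof    83   0  76  79         87
garage   0  55   0   0          4
Finally, mean of column 's1_plus_4' = 55.5.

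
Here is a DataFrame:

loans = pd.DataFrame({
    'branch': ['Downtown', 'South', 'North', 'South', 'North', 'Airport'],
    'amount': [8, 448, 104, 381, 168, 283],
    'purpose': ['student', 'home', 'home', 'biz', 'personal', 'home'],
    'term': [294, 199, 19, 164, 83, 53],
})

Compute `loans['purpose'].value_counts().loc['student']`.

1

value_counts of purpose:
purpose
home        3
student     1
biz         1
personal    1
Name: count, dtype: int64
Finally, value at index 'student' = 1.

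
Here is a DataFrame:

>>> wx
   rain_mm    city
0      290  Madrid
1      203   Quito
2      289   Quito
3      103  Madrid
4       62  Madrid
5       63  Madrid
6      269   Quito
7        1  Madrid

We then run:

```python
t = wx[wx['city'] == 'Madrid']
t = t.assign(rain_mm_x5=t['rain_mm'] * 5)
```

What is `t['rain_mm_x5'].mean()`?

519.0

filter rows where city == 'Madrid':
   rain_mm    city
0      290  Madrid
3      103  Madrid
4       62  Madrid
5       63  Madrid
7        1  Madrid
add column rain_mm_x5 = t['rain_mm'] * 5:
   rain_mm    city  rain_mm_x5
0      290  Madrid        1450
3      103  Madrid         515
4       62  Madrid         310
5       63  Madrid         315
7        1  Madrid           5
Hence 519.0.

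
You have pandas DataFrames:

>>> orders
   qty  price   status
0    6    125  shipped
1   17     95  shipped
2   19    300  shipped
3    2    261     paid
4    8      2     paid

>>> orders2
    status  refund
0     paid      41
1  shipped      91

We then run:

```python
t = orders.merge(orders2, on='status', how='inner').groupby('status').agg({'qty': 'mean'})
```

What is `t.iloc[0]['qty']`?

merge on 'status' (how='inner') → 5 rows:
   qty  price   status  refund
0    6    125  shipped      91
1   17     95  shipped      91
2   19    300  shipped      91
3    2    261     paid      41
4    8      2     paid      41
group by status, mean of qty:
          qty
status       
paid      5.0
shipped  14.0
So iloc[0]['qty'] = 5.0.

5.0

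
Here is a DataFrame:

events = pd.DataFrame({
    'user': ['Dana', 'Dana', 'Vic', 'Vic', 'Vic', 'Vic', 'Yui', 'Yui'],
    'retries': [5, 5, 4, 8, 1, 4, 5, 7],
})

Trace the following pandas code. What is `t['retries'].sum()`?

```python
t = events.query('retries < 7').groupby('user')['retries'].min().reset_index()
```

11

filter rows where retries < 7:
   user  retries
0  Dana        5
1  Dana        5
2   Vic        4
4   Vic        1
5   Vic        4
6   Yui        5
group by user, min of retries:
user
Dana    5
Vic     1
Yui     5
Name: retries, dtype: int64
reset_index():
   user  retries
0  Dana        5
1   Vic        1
2   Yui        5
Then the sum of column 'retries': 11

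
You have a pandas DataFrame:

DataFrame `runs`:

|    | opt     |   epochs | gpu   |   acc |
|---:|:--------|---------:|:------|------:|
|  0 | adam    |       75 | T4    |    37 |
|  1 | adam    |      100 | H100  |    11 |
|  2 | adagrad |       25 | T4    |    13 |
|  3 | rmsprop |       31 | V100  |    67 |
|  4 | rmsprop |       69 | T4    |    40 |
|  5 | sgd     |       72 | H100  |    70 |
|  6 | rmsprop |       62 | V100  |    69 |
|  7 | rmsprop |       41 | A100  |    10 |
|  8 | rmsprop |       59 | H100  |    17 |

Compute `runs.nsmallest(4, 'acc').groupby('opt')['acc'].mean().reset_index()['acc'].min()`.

take 4 rows with smallest acc:
       opt  epochs   gpu  acc
7  rmsprop      41  A100   10
1     adam     100  H100   11
2  adagrad      25    T4   13
8  rmsprop      59  H100   17
group by opt, mean of acc:
opt
adagrad    13.0
adam       11.0
rmsprop    13.5
Name: acc, dtype: float64
reset_index():
       opt   acc
0  adagrad  13.0
1     adam  11.0
2  rmsprop  13.5
Then the min of column 'acc': 11.0

11.0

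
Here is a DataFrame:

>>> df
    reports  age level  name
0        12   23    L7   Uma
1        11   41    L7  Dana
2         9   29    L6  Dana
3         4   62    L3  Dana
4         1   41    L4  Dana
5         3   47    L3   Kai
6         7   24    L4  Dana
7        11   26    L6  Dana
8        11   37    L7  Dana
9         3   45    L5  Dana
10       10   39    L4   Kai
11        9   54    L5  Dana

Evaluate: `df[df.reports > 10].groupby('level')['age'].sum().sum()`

127

filter rows where reports > 10:
   reports  age level  name
0       12   23    L7   Uma
1       11   41    L7  Dana
7       11   26    L6  Dana
8       11   37    L7  Dana
group by level, sum of age:
level
L6     26
L7    101
Name: age, dtype: int64
So sum() = 127.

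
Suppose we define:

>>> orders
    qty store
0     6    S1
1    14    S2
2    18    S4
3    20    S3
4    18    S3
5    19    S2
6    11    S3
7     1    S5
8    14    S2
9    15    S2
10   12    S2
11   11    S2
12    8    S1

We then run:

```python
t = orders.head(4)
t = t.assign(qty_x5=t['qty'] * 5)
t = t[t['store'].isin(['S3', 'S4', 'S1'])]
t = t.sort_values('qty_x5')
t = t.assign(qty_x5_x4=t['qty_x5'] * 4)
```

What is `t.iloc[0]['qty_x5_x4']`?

take first 4 rows:
   qty store
0    6    S1
1   14    S2
2   18    S4
3   20    S3
add column qty_x5 = t['qty'] * 5:
   qty store  qty_x5
0    6    S1      30
1   14    S2      70
2   18    S4      90
3   20    S3     100
filter rows where store in ['S3', 'S4', 'S1']:
   qty store  qty_x5
0    6    S1      30
2   18    S4      90
3   20    S3     100
sort by qty_x5:
   qty store  qty_x5
0    6    S1      30
2   18    S4      90
3   20    S3     100
add column qty_x5_x4 = t['qty_x5'] * 4:
   qty store  qty_x5  qty_x5_x4
0    6    S1      30        120
2   18    S4      90        360
3   20    S3     100        400

120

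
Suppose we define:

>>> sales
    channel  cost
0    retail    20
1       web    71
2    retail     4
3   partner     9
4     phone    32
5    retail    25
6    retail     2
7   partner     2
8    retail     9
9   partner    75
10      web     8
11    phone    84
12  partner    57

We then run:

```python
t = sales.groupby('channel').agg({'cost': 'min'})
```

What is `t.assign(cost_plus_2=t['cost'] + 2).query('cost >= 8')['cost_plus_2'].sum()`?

group by channel, min of cost:
         cost
channel      
partner     2
phone      32
retail      2
web         8
add column cost_plus_2 = t['cost'] + 2:
         cost  cost_plus_2
channel                   
partner     2            4
phone      32           34
retail      2            4
web         8           10
filter rows where cost >= 8:
         cost  cost_plus_2
channel                   
phone      32           34
web         8           10
Hence 44.

44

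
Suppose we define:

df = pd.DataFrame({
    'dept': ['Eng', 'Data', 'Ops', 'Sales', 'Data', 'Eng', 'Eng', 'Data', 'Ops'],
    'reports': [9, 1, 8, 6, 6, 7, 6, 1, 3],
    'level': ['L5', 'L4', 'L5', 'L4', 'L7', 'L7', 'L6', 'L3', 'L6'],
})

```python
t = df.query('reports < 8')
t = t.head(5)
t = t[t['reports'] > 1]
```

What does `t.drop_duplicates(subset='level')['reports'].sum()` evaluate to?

filter rows where reports < 8:
    dept  reports level
1   Data        1    L4
3  Sales        6    L4
4   Data        6    L7
5    Eng        7    L7
6    Eng        6    L6
7   Data        1    L3
8    Ops        3    L6
take first 5 rows:
    dept  reports level
1   Data        1    L4
3  Sales        6    L4
4   Data        6    L7
5    Eng        7    L7
6    Eng        6    L6
filter rows where reports > 1:
    dept  reports level
3  Sales        6    L4
4   Data        6    L7
5    Eng        7    L7
6    Eng        6    L6
drop duplicate level (keep=first):
    dept  reports level
3  Sales        6    L4
4   Data        6    L7
6    Eng        6    L6
Reading off the sum of column 'reports', we get 18.

18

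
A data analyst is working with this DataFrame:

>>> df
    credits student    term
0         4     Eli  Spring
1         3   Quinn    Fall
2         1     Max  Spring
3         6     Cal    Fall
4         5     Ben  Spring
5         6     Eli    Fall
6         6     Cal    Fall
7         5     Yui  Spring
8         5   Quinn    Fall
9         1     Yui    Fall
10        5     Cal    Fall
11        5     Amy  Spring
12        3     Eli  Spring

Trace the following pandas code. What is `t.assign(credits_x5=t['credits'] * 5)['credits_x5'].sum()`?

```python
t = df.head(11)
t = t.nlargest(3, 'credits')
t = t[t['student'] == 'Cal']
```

take first 11 rows:
    credits student    term
0         4     Eli  Spring
1         3   Quinn    Fall
2         1     Max  Spring
3         6     Cal    Fall
4         5     Ben  Spring
5         6     Eli    Fall
6         6     Cal    Fall
7         5     Yui  Spring
8         5   Quinn    Fall
9         1     Yui    Fall
10        5     Cal    Fall
take 3 rows with largest credits:
   credits student  term
3        6     Cal  Fall
5        6     Eli  Fall
6        6     Cal  Fall
filter rows where student == 'Cal':
   credits student  term
3        6     Cal  Fall
6        6     Cal  Fall
add column credits_x5 = t['credits'] * 5:
   credits student  term  credits_x5
3        6     Cal  Fall          30
6        6     Cal  Fall          30

60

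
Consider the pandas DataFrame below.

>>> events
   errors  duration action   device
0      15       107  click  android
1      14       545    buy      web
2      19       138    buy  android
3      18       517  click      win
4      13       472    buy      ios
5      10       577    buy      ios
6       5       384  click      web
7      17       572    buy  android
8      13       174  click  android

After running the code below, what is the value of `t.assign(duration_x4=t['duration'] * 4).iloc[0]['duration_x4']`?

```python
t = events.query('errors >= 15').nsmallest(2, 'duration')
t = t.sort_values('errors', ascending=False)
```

filter rows where errors >= 15:
   errors  duration action   device
0      15       107  click  android
2      19       138    buy  android
3      18       517  click      win
7      17       572    buy  android
take 2 rows with smallest duration:
   errors  duration action   device
0      15       107  click  android
2      19       138    buy  android
sort by errors descending:
   errors  duration action   device
2      19       138    buy  android
0      15       107  click  android
add column duration_x4 = t['duration'] * 4:
   errors  duration action   device  duration_x4
2      19       138    buy  android          552
0      15       107  click  android          428
Hence 552.

552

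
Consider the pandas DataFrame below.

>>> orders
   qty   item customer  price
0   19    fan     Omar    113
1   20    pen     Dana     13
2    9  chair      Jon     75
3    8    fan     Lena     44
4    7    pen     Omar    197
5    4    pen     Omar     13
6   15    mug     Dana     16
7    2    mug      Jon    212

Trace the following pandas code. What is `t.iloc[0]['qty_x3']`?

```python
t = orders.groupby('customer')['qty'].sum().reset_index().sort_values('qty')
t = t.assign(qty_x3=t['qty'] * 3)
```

group by customer, sum of qty:
customer
Dana    35
Jon     11
Lena     8
Omar    30
Name: qty, dtype: int64
reset_index():
  customer  qty
0     Dana   35
1      Jon   11
2     Lena    8
3     Omar   30
sort by qty:
  customer  qty
2     Lena    8
1      Jon   11
3     Omar   30
0     Dana   35
add column qty_x3 = t['qty'] * 3:
  customer  qty  qty_x3
2     Lena    8      24
1      Jon   11      33
3     Omar   30      90
0     Dana   35     105
Taking the value at position 0, column 'qty_x3' gives 24.

24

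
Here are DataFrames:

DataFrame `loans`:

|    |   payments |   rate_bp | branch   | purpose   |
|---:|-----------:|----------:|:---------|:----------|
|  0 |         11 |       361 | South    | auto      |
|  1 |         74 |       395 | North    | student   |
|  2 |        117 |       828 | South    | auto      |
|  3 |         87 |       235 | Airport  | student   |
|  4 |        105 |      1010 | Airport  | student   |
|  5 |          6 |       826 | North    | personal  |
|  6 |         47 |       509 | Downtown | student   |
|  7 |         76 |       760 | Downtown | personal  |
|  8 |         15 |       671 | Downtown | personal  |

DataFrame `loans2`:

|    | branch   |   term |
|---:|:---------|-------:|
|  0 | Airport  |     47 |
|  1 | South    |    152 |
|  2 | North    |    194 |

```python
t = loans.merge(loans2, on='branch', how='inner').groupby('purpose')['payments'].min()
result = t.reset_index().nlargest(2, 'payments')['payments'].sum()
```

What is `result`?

merge on 'branch' (how='inner') → 6 rows:
   payments  rate_bp   branch   purpose  term
0        11      361    South      auto   152
1        74      395    North   student   194
2       117      828    South      auto   152
3        87      235  Airport   student    47
4       105     1010  Airport   student    47
5         6      826    North  personal   194
group by purpose, min of payments:
purpose
auto        11
personal     6
student     74
Name: payments, dtype: int64
reset_index():
    purpose  payments
0      auto        11
1  personal         6
2   student        74
take 2 rows with largest payments:
   purpose  payments
2  student        74
0     auto        11

85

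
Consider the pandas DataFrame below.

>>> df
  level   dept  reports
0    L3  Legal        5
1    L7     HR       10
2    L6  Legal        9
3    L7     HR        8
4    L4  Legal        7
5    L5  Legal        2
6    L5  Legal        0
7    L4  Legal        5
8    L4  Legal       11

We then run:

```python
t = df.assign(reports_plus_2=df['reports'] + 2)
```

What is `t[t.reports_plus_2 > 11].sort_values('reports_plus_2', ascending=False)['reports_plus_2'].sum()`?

add column reports_plus_2 = df['reports'] + 2:
  level   dept  reports  reports_plus_2
0    L3  Legal        5               7
1    L7     HR       10              12
2    L6  Legal        9              11
3    L7     HR        8              10
4    L4  Legal        7               9
5    L5  Legal        2               4
6    L5  Legal        0               2
7    L4  Legal        5               7
8    L4  Legal       11              13
filter rows where reports_plus_2 > 11:
  level   dept  reports  reports_plus_2
1    L7     HR       10              12
8    L4  Legal       11              13
sort by reports_plus_2 descending:
  level   dept  reports  reports_plus_2
8    L4  Legal       11              13
1    L7     HR       10              12

25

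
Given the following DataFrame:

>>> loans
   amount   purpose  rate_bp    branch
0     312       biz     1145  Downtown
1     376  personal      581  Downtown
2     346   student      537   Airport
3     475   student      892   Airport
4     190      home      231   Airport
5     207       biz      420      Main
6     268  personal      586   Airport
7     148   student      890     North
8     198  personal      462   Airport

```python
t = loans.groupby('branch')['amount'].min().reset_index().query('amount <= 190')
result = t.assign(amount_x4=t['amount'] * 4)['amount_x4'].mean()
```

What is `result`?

676.0

group by branch, min of amount:
branch
Airport     190
Downtown    312
Main        207
North       148
Name: amount, dtype: int64
reset_index():
     branch  amount
0   Airport     190
1  Downtown     312
2      Main     207
3     North     148
filter rows where amount <= 190:
    branch  amount
0  Airport     190
3    North     148
add column amount_x4 = t['amount'] * 4:
    branch  amount  amount_x4
0  Airport     190        760
3    North     148        592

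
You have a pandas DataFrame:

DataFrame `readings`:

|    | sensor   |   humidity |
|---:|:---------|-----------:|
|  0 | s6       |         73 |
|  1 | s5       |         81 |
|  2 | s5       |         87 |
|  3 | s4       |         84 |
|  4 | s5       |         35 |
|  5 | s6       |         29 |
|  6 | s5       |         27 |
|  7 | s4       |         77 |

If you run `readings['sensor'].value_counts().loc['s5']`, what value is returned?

value_counts of sensor:
sensor
s5    4
s6    2
s4    2
Name: count, dtype: int64

4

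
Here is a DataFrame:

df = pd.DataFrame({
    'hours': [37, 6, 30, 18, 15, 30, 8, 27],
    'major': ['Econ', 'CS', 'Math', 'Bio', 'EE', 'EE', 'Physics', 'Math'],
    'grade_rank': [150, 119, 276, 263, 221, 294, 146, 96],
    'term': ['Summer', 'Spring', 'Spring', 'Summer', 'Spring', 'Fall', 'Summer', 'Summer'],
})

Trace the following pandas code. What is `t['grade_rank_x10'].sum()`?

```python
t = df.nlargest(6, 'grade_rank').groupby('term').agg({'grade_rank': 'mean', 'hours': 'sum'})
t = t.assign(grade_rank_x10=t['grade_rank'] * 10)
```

7288.33333333

take 6 rows with largest grade_rank:
   hours    major  grade_rank    term
5     30       EE         294    Fall
2     30     Math         276  Spring
3     18      Bio         263  Summer
4     15       EE         221  Spring
0     37     Econ         150  Summer
6      8  Physics         146  Summer
group by term: mean(grade_rank), sum(hours):
        grade_rank  hours
term                     
Fall    294.000000     30
Spring  248.500000     45
Summer  186.333333     63
add column grade_rank_x10 = t['grade_rank'] * 10:
        grade_rank  hours  grade_rank_x10
term                                     
Fall    294.000000     30     2940.000000
Spring  248.500000     45     2485.000000
Summer  186.333333     63     1863.333333
Reading off the sum of column 'grade_rank_x10', we get 7288.33333333.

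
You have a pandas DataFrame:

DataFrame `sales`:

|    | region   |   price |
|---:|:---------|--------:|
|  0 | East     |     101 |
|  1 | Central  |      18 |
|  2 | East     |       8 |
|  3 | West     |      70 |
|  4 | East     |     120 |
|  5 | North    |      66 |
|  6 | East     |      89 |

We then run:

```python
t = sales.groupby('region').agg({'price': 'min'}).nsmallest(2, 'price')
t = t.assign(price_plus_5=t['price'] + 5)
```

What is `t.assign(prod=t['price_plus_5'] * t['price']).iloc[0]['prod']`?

group by region, min of price:
         price
region        
Central     18
East         8
North       66
West        70
take 2 rows with smallest price:
         price
region        
East         8
Central     18
add column price_plus_5 = t['price'] + 5:
         price  price_plus_5
region                      
East         8            13
Central     18            23
add column prod = t['price_plus_5'] * t['price']:
         price  price_plus_5  prod
region                            
East         8            13   104
Central     18            23   414
So iloc[0]['prod'] = 104.

104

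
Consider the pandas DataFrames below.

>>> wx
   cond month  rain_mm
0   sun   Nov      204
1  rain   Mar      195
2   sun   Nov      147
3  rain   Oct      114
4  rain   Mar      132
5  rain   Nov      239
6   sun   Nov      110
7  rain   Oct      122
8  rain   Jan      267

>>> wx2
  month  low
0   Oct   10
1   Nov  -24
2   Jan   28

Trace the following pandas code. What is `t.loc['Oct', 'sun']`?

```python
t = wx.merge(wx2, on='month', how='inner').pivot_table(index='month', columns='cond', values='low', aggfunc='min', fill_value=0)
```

0

merge on 'month' (how='inner') → 7 rows:
   cond month  rain_mm  low
0   sun   Nov      204  -24
1   sun   Nov      147  -24
2  rain   Oct      114   10
3  rain   Nov      239  -24
4   sun   Nov      110  -24
5  rain   Oct      122   10
6  rain   Jan      267   28
pivot: rows=month, cols=cond, min(low):
cond   rain  sun
month           
Jan      28    0
Nov     -24  -24
Oct      10    0
So loc['Oct', 'sun'] = 0.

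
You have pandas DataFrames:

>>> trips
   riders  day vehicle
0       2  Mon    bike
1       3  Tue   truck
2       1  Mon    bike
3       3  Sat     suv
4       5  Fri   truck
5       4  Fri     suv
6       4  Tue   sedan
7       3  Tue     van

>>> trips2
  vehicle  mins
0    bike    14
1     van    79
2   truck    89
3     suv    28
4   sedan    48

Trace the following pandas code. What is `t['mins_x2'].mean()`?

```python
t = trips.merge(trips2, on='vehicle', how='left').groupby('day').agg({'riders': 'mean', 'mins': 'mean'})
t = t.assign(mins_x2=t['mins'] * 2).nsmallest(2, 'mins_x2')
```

42.0

merge on 'vehicle' (how='left') → 8 rows:
   riders  day vehicle  mins
0       2  Mon    bike    14
1       3  Tue   truck    89
2       1  Mon    bike    14
3       3  Sat     suv    28
4       5  Fri   truck    89
5       4  Fri     suv    28
6       4  Tue   sedan    48
7       3  Tue     van    79
group by day: mean(riders), mean(mins):
       riders  mins
day                
Fri  4.500000  58.5
Mon  1.500000  14.0
Sat  3.000000  28.0
Tue  3.333333  72.0
add column mins_x2 = t['mins'] * 2:
       riders  mins  mins_x2
day                         
Fri  4.500000  58.5    117.0
Mon  1.500000  14.0     28.0
Sat  3.000000  28.0     56.0
Tue  3.333333  72.0    144.0
take 2 rows with smallest mins_x2:
     riders  mins  mins_x2
day                       
Mon     1.5  14.0     28.0
Sat     3.0  28.0     56.0
Hence 42.0.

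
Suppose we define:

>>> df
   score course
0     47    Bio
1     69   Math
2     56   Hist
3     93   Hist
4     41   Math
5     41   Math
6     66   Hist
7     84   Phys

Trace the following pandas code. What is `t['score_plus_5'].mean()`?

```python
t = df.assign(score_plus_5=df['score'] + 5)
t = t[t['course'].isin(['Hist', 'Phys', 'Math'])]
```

add column score_plus_5 = df['score'] + 5:
   score course  score_plus_5
0     47    Bio            52
1     69   Math            74
2     56   Hist            61
3     93   Hist            98
4     41   Math            46
5     41   Math            46
6     66   Hist            71
7     84   Phys            89
filter rows where course in ['Hist', 'Phys', 'Math']:
   score course  score_plus_5
1     69   Math            74
2     56   Hist            61
3     93   Hist            98
4     41   Math            46
5     41   Math            46
6     66   Hist            71
7     84   Phys            89
Then the mean of column 'score_plus_5': 69.2857142857

69.2857142857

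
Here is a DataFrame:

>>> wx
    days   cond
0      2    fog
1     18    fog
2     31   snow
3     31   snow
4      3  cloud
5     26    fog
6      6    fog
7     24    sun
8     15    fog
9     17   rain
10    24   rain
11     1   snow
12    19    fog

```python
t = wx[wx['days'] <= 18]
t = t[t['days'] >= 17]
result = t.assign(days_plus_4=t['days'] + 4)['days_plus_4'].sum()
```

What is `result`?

filter rows where days <= 18:
    days   cond
0      2    fog
1     18    fog
4      3  cloud
6      6    fog
8     15    fog
9     17   rain
11     1   snow
filter rows where days >= 17:
   days  cond
1    18   fog
9    17  rain
add column days_plus_4 = t['days'] + 4:
   days  cond  days_plus_4
1    18   fog           22
9    17  rain           21
Finally, sum of column 'days_plus_4' = 43.

43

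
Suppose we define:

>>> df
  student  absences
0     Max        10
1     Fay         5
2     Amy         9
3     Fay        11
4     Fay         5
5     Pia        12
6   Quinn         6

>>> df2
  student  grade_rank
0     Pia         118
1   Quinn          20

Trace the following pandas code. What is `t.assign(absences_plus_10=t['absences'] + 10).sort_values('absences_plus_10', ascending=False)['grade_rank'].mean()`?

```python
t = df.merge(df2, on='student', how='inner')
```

69.0

merge on 'student' (how='inner') → 2 rows:
  student  absences  grade_rank
0     Pia        12         118
1   Quinn         6          20
add column absences_plus_10 = t['absences'] + 10:
  student  absences  grade_rank  absences_plus_10
0     Pia        12         118                22
1   Quinn         6          20                16
sort by absences_plus_10 descending:
  student  absences  grade_rank  absences_plus_10
0     Pia        12         118                22
1   Quinn         6          20                16
Reading off the mean of column 'grade_rank', we get 69.0.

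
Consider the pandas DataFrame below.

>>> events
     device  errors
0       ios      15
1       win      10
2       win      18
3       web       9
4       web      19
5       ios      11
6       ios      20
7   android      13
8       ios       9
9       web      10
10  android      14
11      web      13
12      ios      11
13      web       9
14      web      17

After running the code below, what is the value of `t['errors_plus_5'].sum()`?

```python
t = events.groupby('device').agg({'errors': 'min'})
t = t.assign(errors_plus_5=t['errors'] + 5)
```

group by device, min of errors:
         errors
device         
android      13
ios           9
web           9
win          10
add column errors_plus_5 = t['errors'] + 5:
         errors  errors_plus_5
device                        
android      13             18
ios           9             14
web           9             14
win          10             15
So sum() = 61.

61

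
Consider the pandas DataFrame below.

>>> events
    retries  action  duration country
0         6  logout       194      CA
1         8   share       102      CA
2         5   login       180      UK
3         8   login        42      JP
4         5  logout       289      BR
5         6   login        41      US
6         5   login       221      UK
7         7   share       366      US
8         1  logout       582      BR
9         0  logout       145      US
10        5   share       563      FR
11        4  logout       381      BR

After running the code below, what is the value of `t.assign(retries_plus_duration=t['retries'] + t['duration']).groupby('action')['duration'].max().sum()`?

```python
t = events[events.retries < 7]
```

1366

filter rows where retries < 7:
    retries  action  duration country
0         6  logout       194      CA
2         5   login       180      UK
4         5  logout       289      BR
5         6   login        41      US
6         5   login       221      UK
8         1  logout       582      BR
9         0  logout       145      US
10        5   share       563      FR
11        4  logout       381      BR
add column retries_plus_duration = t['retries'] + t['duration']:
    retries  action  duration country  retries_plus_duration
0         6  logout       194      CA                    200
2         5   login       180      UK                    185
4         5  logout       289      BR                    294
5         6   login        41      US                     47
6         5   login       221      UK                    226
8         1  logout       582      BR                    583
9         0  logout       145      US                    145
10        5   share       563      FR                    568
11        4  logout       381      BR                    385
group by action, max of duration:
action
login     221
logout    582
share     563
Name: duration, dtype: int64
Reading off the sum of the resulting series, we get 1366.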